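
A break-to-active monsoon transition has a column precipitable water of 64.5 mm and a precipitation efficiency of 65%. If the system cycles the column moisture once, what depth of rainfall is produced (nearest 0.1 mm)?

Rainfall = ε × PW = 0.65 × 64.5 = 41.9 mm.

rainfall ≈ 41.9 mm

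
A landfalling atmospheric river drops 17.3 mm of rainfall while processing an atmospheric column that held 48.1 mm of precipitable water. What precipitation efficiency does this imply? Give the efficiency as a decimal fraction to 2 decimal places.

ε ≈ 0.36

ε = rainfall / PW = 17.3 / 48.1 = 0.36.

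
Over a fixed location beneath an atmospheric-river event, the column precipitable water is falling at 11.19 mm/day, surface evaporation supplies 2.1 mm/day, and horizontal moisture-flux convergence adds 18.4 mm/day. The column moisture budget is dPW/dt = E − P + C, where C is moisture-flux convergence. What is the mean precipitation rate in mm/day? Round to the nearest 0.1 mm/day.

P ≈ 31.7 mm/day

dPW/dt = -11.19 mm/day.
P = E + C − dPW/dt = 2.1 + (18.4) − (-11.19) = 31.7 mm/day.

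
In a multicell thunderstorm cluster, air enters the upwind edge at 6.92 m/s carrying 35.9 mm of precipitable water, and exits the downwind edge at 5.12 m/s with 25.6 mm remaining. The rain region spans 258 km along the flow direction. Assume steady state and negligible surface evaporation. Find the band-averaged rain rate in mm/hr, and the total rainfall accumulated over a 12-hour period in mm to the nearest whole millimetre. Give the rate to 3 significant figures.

Column moisture flux per unit crosswind length is F = V × PW.
Inflow: F_in = 6.92 × 35.9 = 248.428 mm·m/s
Outflow: F_out = 5.12 × 25.6 = 131.072 mm·m/s
Steady-state rate R = (F_in − F_out)/L = (248.428 − 131.072) / 258000 m = 4.549e-04 mm/s.
R = 4.549e-04 × 3600 = 1.64 mm/hr.
Over 12 h: total = 1.64 × 12 = 19.68 ≈ 20 mm.

R ≈ 1.64 mm/hr; total ≈ 20 mm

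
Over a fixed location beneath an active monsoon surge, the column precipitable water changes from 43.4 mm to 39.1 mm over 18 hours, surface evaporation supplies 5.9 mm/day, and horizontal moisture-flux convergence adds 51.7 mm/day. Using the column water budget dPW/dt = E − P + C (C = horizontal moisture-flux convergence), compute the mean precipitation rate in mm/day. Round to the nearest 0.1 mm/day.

dPW/dt = (39.1 − 43.4) mm / (18/24 day) = -5.733 mm/day.
P = E + C − dPW/dt = 5.9 + (51.7) − (-5.733) = 63.3 mm/day.

P ≈ 63.3 mm/day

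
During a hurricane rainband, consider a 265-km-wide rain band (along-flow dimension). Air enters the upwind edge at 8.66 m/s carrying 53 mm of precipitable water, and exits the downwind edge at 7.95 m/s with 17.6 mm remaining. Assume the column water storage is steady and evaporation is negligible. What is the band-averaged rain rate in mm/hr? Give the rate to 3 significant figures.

Column moisture flux per unit crosswind length is F = V × PW.
Inflow: F_in = 8.66 × 53 = 458.98 mm·m/s
Outflow: F_out = 7.95 × 17.6 = 139.92 mm·m/s
Steady-state rate R = (F_in − F_out)/L = (458.98 − 139.92) / 265000 m = 1.204e-03 mm/s.
R = 1.204e-03 × 3600 = 4.33 mm/hr.

R ≈ 4.33 mm/hr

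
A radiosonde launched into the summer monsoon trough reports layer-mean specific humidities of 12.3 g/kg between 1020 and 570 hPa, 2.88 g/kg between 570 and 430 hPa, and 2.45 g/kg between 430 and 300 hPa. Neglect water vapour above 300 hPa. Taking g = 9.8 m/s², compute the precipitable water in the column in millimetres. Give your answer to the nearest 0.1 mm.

Precipitable water is the column-integrated vapour mass per unit area: PW = (1/g) Σ q̄ Δp, with q in kg/kg and Δp in Pa (1 kg/m² of water = 1 mm).
Layer 1020–570 hPa: Δp = 450 hPa = 45000 Pa, q̄ = 0.0123 kg/kg → 0.0123 × 45000 / 9.8 = 56.48 mm
Layer 570–430 hPa: Δp = 140 hPa = 14000 Pa, q̄ = 0.00288 kg/kg → 0.00288 × 14000 / 9.8 = 4.11 mm
Layer 430–300 hPa: Δp = 130 hPa = 13000 Pa, q̄ = 0.00245 kg/kg → 0.00245 × 13000 / 9.8 = 3.25 mm
PW = 56.48 + 4.11 + 3.25 = 63.84 ≈ 63.8 mm.

PW ≈ 63.8 mm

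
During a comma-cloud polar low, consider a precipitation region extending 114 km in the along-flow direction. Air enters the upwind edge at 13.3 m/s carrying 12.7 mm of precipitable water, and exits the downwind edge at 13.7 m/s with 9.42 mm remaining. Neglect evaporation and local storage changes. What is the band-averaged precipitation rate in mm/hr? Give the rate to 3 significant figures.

Column moisture flux per unit crosswind length is F = V × PW.
Inflow: F_in = 13.3 × 12.7 = 168.91 mm·m/s
Outflow: F_out = 13.7 × 9.42 = 129.054 mm·m/s
Steady-state rate R = (F_in − F_out)/L = (168.91 − 129.054) / 114000 m = 3.496e-04 mm/s.
R = 3.496e-04 × 3600 = 1.26 mm/hr.

R ≈ 1.26 mm/hr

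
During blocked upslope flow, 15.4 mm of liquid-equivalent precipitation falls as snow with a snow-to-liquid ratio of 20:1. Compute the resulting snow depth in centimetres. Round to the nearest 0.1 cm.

Snow depth = liquid × ratio = 15.4 mm × 20 = 308 mm = 30.8 cm.

snow depth ≈ 30.8 cm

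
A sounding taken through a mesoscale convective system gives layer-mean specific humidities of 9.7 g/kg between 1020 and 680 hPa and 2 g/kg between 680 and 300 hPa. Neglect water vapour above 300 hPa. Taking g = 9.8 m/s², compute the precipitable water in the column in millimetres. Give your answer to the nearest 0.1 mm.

PW ≈ 41.4 mm

Precipitable water is the column-integrated vapour mass per unit area: PW = (1/g) Σ q̄ Δp, with q in kg/kg and Δp in Pa (1 kg/m² of water = 1 mm).
Layer 1020–680 hPa: Δp = 340 hPa = 34000 Pa, q̄ = 0.0097 kg/kg → 0.0097 × 34000 / 9.8 = 33.65 mm
Layer 680–300 hPa: Δp = 380 hPa = 38000 Pa, q̄ = 0.002 kg/kg → 0.002 × 38000 / 9.8 = 7.76 mm
PW = 33.65 + 7.76 = 41.41 ≈ 41.4 mm.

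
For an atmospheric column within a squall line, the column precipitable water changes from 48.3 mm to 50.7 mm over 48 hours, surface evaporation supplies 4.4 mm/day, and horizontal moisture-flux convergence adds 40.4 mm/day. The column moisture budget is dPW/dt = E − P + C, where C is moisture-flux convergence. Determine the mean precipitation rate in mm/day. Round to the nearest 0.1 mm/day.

P ≈ 43.6 mm/day

dPW/dt = (50.7 − 48.3) mm / (48/24 day) = +1.200 mm/day.
P = E + C − dPW/dt = 4.4 + (40.4) − (+1.200) = 43.6 mm/day.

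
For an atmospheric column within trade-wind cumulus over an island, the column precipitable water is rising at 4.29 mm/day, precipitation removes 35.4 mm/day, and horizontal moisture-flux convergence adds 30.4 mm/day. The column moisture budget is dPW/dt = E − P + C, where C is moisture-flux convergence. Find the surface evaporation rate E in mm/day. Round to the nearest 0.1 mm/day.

E ≈ 9.3 mm/day

dPW/dt = +4.29 mm/day.
E = dPW/dt + P − C = (+4.29) + 35.4 − (30.4) = 9.3 mm/day.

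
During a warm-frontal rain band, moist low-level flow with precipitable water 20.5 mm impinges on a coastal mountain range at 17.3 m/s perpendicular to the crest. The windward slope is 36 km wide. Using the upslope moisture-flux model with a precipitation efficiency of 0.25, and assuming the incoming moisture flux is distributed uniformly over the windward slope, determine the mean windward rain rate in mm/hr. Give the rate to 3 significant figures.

Incoming column moisture flux per unit ridge length: F = V × PW = 17.3 × 20.5 = 354.65 mm·m/s.
Spread over the 36 km slope with efficiency ε = 0.25: R = ε·F/W = 0.25 × 354.65 / 36000 m = 2.463e-03 mm/s.
R = 2.463e-03 × 3600 = 8.87 mm/hr.

R ≈ 8.87 mm/hr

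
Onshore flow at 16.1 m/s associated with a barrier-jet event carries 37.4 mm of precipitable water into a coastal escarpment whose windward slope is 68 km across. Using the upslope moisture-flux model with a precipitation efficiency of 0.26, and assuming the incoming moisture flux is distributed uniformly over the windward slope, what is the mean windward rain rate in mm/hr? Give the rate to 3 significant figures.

R ≈ 8.29 mm/hr

Incoming column moisture flux per unit ridge length: F = V × PW = 16.1 × 37.4 = 602.14 mm·m/s.
Spread over the 68 km slope with efficiency ε = 0.26: R = ε·F/W = 0.26 × 602.14 / 68000 m = 2.302e-03 mm/s.
R = 2.302e-03 × 3600 = 8.29 mm/hr.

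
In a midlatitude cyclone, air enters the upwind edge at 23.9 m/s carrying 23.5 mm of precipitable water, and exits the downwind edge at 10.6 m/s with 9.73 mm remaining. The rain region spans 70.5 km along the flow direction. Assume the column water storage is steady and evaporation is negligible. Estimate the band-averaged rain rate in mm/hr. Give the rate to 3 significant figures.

Column moisture flux per unit crosswind length is F = V × PW.
Inflow: F_in = 23.9 × 23.5 = 561.65 mm·m/s
Outflow: F_out = 10.6 × 9.73 = 103.138 mm·m/s
Steady-state rate R = (F_in − F_out)/L = (561.65 − 103.138) / 70500 m = 6.504e-03 mm/s.
R = 6.504e-03 × 3600 = 23.4 mm/hr.

R ≈ 23.4 mm/hr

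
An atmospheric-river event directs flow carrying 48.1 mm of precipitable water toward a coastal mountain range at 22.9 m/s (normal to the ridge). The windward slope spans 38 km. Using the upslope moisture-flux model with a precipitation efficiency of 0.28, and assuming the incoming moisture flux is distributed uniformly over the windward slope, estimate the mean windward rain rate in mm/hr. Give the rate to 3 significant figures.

R ≈ 29.2 mm/hr

Incoming column moisture flux per unit ridge length: F = V × PW = 22.9 × 48.1 = 1101.49 mm·m/s.
Spread over the 38 km slope with efficiency ε = 0.28: R = ε·F/W = 0.28 × 1101.49 / 38000 m = 8.116e-03 mm/s.
R = 8.116e-03 × 3600 = 29.2 mm/hr.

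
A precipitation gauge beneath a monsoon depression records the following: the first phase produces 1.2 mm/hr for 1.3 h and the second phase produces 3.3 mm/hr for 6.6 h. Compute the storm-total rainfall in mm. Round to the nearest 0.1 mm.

total ≈ 23.3 mm

Total = Σ Rᵢ Δtᵢ = 1.2 × 1.3 + 3.3 × 6.6
      = 1.56 + 21.78 = 23.3 mm.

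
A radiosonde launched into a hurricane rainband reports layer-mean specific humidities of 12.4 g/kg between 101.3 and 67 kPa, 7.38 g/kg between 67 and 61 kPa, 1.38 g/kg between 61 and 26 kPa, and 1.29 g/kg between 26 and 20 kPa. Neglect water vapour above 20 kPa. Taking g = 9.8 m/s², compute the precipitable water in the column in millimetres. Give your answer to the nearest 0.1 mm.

Precipitable water is the column-integrated vapour mass per unit area: PW = (1/g) Σ q̄ Δp, with q in kg/kg and Δp in Pa (1 kg/m² of water = 1 mm).
Layer 101.3–67 kPa: Δp = 343 hPa = 34300 Pa, q̄ = 0.0124 kg/kg → 0.0124 × 34300 / 9.8 = 43.40 mm
Layer 67–61 kPa: Δp = 60 hPa = 6000 Pa, q̄ = 0.00738 kg/kg → 0.00738 × 6000 / 9.8 = 4.52 mm
Layer 61–26 kPa: Δp = 350 hPa = 35000 Pa, q̄ = 0.00138 kg/kg → 0.00138 × 35000 / 9.8 = 4.93 mm
Layer 26–20 kPa: Δp = 60 hPa = 6000 Pa, q̄ = 0.00129 kg/kg → 0.00129 × 6000 / 9.8 = 0.79 mm
PW = 43.40 + 4.52 + 4.93 + 0.79 = 53.64 ≈ 53.6 mm.

PW ≈ 53.6 mm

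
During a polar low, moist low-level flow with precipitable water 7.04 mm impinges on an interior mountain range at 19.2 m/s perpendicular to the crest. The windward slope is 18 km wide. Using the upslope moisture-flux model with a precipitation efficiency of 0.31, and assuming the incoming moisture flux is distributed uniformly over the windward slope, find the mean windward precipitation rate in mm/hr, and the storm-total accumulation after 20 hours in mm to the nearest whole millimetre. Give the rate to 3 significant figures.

R ≈ 8.38 mm/hr; total ≈ 168 mm

Incoming column moisture flux per unit ridge length: F = V × PW = 19.2 × 7.04 = 135.168 mm·m/s.
Spread over the 18 km slope with efficiency ε = 0.31: R = ε·F/W = 0.31 × 135.168 / 18000 m = 2.328e-03 mm/s.
R = 2.328e-03 × 3600 = 8.38 mm/hr.
Over 20 h: total = 8.38 × 20 = 167.6 ≈ 168 mm.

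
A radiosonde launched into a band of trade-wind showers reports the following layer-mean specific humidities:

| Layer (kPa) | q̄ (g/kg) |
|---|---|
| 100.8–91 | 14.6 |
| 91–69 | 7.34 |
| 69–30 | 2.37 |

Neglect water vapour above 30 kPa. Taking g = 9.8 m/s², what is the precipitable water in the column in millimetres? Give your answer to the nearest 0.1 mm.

Precipitable water is the column-integrated vapour mass per unit area: PW = (1/g) Σ q̄ Δp, with q in kg/kg and Δp in Pa (1 kg/m² of water = 1 mm).
Layer 100.8–91 kPa: Δp = 98 hPa = 9800 Pa, q̄ = 0.0146 kg/kg → 0.0146 × 9800 / 9.8 = 14.60 mm
Layer 91–69 kPa: Δp = 220 hPa = 22000 Pa, q̄ = 0.00734 kg/kg → 0.00734 × 22000 / 9.8 = 16.48 mm
Layer 69–30 kPa: Δp = 390 hPa = 39000 Pa, q̄ = 0.00237 kg/kg → 0.00237 × 39000 / 9.8 = 9.43 mm
PW = 14.60 + 16.48 + 9.43 = 40.51 ≈ 40.5 mm.

PW ≈ 40.5 mm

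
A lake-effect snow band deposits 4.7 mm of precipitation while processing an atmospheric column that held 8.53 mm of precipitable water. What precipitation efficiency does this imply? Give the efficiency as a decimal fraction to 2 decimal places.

ε ≈ 0.55

ε = precipitation / PW = 4.7 / 8.53 = 0.55.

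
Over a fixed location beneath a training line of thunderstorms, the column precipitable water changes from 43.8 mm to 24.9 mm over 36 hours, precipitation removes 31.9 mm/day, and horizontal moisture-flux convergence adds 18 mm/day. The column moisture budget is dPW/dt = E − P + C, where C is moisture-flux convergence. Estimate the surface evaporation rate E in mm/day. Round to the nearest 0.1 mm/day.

dPW/dt = (24.9 − 43.8) mm / (36/24 day) = -12.600 mm/day.
E = dPW/dt + P − C = (-12.600) + 31.9 − (18) = 1.3 mm/day.

E ≈ 1.3 mm/day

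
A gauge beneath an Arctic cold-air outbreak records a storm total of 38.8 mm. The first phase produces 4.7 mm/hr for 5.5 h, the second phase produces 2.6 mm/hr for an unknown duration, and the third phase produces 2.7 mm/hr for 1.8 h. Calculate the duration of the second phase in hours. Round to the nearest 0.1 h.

Known phases: 4.7 × 5.5 + 2.7 × 1.8 = 25.85 + 4.86 = 30.71 mm.
Remaining depth = 38.8 − 30.71 = 8.09 mm.
Duration = 8.09 / 2.6 = 3.1 h.

duration ≈ 3.1 h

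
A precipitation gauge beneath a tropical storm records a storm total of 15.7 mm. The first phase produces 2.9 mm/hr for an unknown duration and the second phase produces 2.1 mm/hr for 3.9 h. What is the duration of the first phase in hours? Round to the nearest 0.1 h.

duration ≈ 2.6 h

Known phases: 2.1 × 3.9 = 8.19 mm.
Remaining depth = 15.7 − 8.19 = 7.51 mm.
Duration = 7.51 / 2.9 = 2.6 h.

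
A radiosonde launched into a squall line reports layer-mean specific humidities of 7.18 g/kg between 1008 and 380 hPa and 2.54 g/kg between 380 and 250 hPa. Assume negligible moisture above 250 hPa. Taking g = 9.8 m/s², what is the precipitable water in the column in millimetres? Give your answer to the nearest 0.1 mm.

Precipitable water is the column-integrated vapour mass per unit area: PW = (1/g) Σ q̄ Δp, with q in kg/kg and Δp in Pa (1 kg/m² of water = 1 mm).
Layer 1008–380 hPa: Δp = 628 hPa = 62800 Pa, q̄ = 0.00718 kg/kg → 0.00718 × 62800 / 9.8 = 46.01 mm
Layer 380–250 hPa: Δp = 130 hPa = 13000 Pa, q̄ = 0.00254 kg/kg → 0.00254 × 13000 / 9.8 = 3.37 mm
PW = 46.01 + 3.37 = 49.38 ≈ 49.4 mm.

PW ≈ 49.4 mm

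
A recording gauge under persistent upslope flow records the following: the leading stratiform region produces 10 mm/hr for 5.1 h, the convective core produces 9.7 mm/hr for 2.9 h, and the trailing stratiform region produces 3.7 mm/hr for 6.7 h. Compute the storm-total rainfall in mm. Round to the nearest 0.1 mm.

Total = Σ Rᵢ Δtᵢ = 10 × 5.1 + 9.7 × 2.9 + 3.7 × 6.7
      = 51 + 28.13 + 24.79 = 103.9 mm.

total ≈ 103.9 mm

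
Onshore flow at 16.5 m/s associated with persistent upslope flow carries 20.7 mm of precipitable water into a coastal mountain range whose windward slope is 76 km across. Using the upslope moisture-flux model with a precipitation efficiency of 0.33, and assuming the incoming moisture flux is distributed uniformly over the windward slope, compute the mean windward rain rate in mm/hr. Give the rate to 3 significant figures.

R ≈ 5.34 mm/hr

Incoming column moisture flux per unit ridge length: F = V × PW = 16.5 × 20.7 = 341.55 mm·m/s.
Spread over the 76 km slope with efficiency ε = 0.33: R = ε·F/W = 0.33 × 341.55 / 76000 m = 1.483e-03 mm/s.
R = 1.483e-03 × 3600 = 5.34 mm/hr.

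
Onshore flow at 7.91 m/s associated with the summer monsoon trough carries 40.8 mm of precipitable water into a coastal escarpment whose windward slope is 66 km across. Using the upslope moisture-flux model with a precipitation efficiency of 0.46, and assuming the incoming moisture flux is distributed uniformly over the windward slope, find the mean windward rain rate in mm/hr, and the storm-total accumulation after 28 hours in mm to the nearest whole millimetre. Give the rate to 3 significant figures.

Incoming column moisture flux per unit ridge length: F = V × PW = 7.91 × 40.8 = 322.728 mm·m/s.
Spread over the 66 km slope with efficiency ε = 0.46: R = ε·F/W = 0.46 × 322.728 / 66000 m = 2.249e-03 mm/s.
R = 2.249e-03 × 3600 = 8.10 mm/hr.
Over 28 h: total = 8.10 × 28 = 226.8 ≈ 227 mm.

R ≈ 8.10 mm/hr; total ≈ 227 mm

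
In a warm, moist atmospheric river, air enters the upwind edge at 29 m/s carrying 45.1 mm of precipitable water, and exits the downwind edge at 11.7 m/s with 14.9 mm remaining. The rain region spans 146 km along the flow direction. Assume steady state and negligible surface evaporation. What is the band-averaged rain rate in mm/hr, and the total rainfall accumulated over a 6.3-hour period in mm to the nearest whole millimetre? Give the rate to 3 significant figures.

R ≈ 28.0 mm/hr; total ≈ 176 mm

Column moisture flux per unit crosswind length is F = V × PW.
Inflow: F_in = 29 × 45.1 = 1307.9 mm·m/s
Outflow: F_out = 11.7 × 14.9 = 174.33 mm·m/s
Steady-state rate R = (F_in − F_out)/L = (1307.9 − 174.33) / 146000 m = 7.764e-03 mm/s.
R = 7.764e-03 × 3600 = 28.0 mm/hr.
Over 6.3 h: total = 28.0 × 6.3 = 176.4 ≈ 176 mm.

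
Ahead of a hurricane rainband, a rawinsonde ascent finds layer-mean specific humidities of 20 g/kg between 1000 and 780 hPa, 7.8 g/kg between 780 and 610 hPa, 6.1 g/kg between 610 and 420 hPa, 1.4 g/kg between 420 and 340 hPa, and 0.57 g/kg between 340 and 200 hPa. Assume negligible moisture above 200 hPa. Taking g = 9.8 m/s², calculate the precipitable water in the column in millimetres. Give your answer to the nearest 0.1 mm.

Precipitable water is the column-integrated vapour mass per unit area: PW = (1/g) Σ q̄ Δp, with q in kg/kg and Δp in Pa (1 kg/m² of water = 1 mm).
Layer 1000–780 hPa: Δp = 220 hPa = 22000 Pa, q̄ = 0.02 kg/kg → 0.02 × 22000 / 9.8 = 44.90 mm
Layer 780–610 hPa: Δp = 170 hPa = 17000 Pa, q̄ = 0.0078 kg/kg → 0.0078 × 17000 / 9.8 = 13.53 mm
Layer 610–420 hPa: Δp = 190 hPa = 19000 Pa, q̄ = 0.0061 kg/kg → 0.0061 × 19000 / 9.8 = 11.83 mm
Layer 420–340 hPa: Δp = 80 hPa = 8000 Pa, q̄ = 0.0014 kg/kg → 0.0014 × 8000 / 9.8 = 1.14 mm
Layer 340–200 hPa: Δp = 140 hPa = 14000 Pa, q̄ = 0.00057 kg/kg → 0.00057 × 14000 / 9.8 = 0.81 mm
PW = 44.90 + 13.53 + 11.83 + 1.14 + 0.81 = 72.21 ≈ 72.2 mm.

PW ≈ 72.2 mm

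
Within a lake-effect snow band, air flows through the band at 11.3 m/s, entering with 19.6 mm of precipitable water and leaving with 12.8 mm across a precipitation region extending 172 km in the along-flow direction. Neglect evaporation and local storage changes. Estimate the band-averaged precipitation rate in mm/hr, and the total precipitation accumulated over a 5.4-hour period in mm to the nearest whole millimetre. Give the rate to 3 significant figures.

R ≈ 1.61 mm/hr; total ≈ 9 mm

Column moisture flux per unit crosswind length is F = V × PW.
Inflow: F_in = 11.3 × 19.6 = 221.48 mm·m/s
Outflow: F_out = 11.3 × 12.8 = 144.64 mm·m/s
Steady-state rate R = (F_in − F_out)/L = (221.48 − 144.64) / 172000 m = 4.467e-04 mm/s.
R = 4.467e-04 × 3600 = 1.61 mm/hr.
Over 5.4 h: total = 1.61 × 5.4 = 8.694 ≈ 9 mm.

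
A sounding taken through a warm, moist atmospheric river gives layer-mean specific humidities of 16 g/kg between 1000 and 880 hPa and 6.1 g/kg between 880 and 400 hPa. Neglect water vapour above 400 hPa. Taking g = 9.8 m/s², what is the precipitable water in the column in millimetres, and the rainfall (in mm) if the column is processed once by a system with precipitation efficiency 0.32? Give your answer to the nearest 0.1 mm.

Precipitable water is the column-integrated vapour mass per unit area: PW = (1/g) Σ q̄ Δp, with q in kg/kg and Δp in Pa (1 kg/m² of water = 1 mm).
Layer 1000–880 hPa: Δp = 120 hPa = 12000 Pa, q̄ = 0.016 kg/kg → 0.016 × 12000 / 9.8 = 19.59 mm
Layer 880–400 hPa: Δp = 480 hPa = 48000 Pa, q̄ = 0.0061 kg/kg → 0.0061 × 48000 / 9.8 = 29.88 mm
PW = 19.59 + 29.88 = 49.47 ≈ 49.5 mm.
Rainfall = ε × PW = 0.32 × 49.5 = 15.8 mm.

PW ≈ 49.5 mm; rainfall ≈ 15.8 mm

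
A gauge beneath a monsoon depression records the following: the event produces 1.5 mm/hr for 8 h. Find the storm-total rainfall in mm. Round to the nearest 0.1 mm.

total ≈ 12.0 mm

Total = Σ Rᵢ Δtᵢ = 1.5 × 8
      = 12 = 12.0 mm.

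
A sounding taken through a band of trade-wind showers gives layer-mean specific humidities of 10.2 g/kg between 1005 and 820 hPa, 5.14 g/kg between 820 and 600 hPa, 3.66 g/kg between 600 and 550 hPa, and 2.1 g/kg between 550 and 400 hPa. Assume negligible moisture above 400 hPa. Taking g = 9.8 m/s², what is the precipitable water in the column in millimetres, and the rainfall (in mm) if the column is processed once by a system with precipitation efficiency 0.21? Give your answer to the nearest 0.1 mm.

Precipitable water is the column-integrated vapour mass per unit area: PW = (1/g) Σ q̄ Δp, with q in kg/kg and Δp in Pa (1 kg/m² of water = 1 mm).
Layer 1005–820 hPa: Δp = 185 hPa = 18500 Pa, q̄ = 0.0102 kg/kg → 0.0102 × 18500 / 9.8 = 19.26 mm
Layer 820–600 hPa: Δp = 220 hPa = 22000 Pa, q̄ = 0.00514 kg/kg → 0.00514 × 22000 / 9.8 = 11.54 mm
Layer 600–550 hPa: Δp = 50 hPa = 5000 Pa, q̄ = 0.00366 kg/kg → 0.00366 × 5000 / 9.8 = 1.87 mm
Layer 550–400 hPa: Δp = 150 hPa = 15000 Pa, q̄ = 0.0021 kg/kg → 0.0021 × 15000 / 9.8 = 3.21 mm
PW = 19.26 + 11.54 + 1.87 + 3.21 = 35.88 ≈ 35.9 mm.
Rainfall = ε × PW = 0.21 × 35.9 = 7.5 mm.

PW ≈ 35.9 mm; rainfall ≈ 7.5 mm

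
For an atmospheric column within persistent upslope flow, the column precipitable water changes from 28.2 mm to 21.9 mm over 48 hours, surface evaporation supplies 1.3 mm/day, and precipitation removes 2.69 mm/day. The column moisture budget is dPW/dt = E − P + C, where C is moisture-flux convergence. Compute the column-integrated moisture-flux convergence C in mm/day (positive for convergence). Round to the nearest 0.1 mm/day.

C ≈ -1.8 mm/day

dPW/dt = (21.9 − 28.2) mm / (48/24 day) = -3.150 mm/day.
C = dPW/dt − E + P = (-3.150) − 1.3 + 2.69 = -1.8 mm/day.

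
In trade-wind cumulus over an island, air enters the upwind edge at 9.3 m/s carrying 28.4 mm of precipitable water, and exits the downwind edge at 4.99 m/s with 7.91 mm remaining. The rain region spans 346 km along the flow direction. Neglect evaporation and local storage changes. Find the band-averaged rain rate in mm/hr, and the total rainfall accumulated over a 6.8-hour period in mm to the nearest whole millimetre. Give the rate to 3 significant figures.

R ≈ 2.34 mm/hr; total ≈ 16 mm

Column moisture flux per unit crosswind length is F = V × PW.
Inflow: F_in = 9.3 × 28.4 = 264.12 mm·m/s
Outflow: F_out = 4.99 × 7.91 = 39.4709 mm·m/s
Steady-state rate R = (F_in − F_out)/L = (264.12 − 39.4709) / 346000 m = 6.493e-04 mm/s.
R = 6.493e-04 × 3600 = 2.34 mm/hr.
Over 6.8 h: total = 2.34 × 6.8 = 15.912 ≈ 16 mm.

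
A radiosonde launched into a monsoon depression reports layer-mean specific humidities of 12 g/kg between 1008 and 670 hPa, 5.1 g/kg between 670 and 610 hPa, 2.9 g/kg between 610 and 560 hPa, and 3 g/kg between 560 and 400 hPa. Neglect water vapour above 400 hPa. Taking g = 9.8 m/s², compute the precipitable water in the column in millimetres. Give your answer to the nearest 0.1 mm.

PW ≈ 50.9 mm

Precipitable water is the column-integrated vapour mass per unit area: PW = (1/g) Σ q̄ Δp, with q in kg/kg and Δp in Pa (1 kg/m² of water = 1 mm).
Layer 1008–670 hPa: Δp = 338 hPa = 33800 Pa, q̄ = 0.012 kg/kg → 0.012 × 33800 / 9.8 = 41.39 mm
Layer 670–610 hPa: Δp = 60 hPa = 6000 Pa, q̄ = 0.0051 kg/kg → 0.0051 × 6000 / 9.8 = 3.12 mm
Layer 610–560 hPa: Δp = 50 hPa = 5000 Pa, q̄ = 0.0029 kg/kg → 0.0029 × 5000 / 9.8 = 1.48 mm
Layer 560–400 hPa: Δp = 160 hPa = 16000 Pa, q̄ = 0.003 kg/kg → 0.003 × 16000 / 9.8 = 4.90 mm
PW = 41.39 + 3.12 + 1.48 + 4.90 = 50.89 ≈ 50.9 mm.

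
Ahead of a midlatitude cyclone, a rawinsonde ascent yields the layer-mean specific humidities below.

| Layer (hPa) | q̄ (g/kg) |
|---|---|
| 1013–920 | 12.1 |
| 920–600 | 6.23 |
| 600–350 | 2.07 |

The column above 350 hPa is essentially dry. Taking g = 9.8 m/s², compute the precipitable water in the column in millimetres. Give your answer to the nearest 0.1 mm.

PW ≈ 37.1 mm

Precipitable water is the column-integrated vapour mass per unit area: PW = (1/g) Σ q̄ Δp, with q in kg/kg and Δp in Pa (1 kg/m² of water = 1 mm).
Layer 1013–920 hPa: Δp = 93 hPa = 9300 Pa, q̄ = 0.0121 kg/kg → 0.0121 × 9300 / 9.8 = 11.48 mm
Layer 920–600 hPa: Δp = 320 hPa = 32000 Pa, q̄ = 0.00623 kg/kg → 0.00623 × 32000 / 9.8 = 20.34 mm
Layer 600–350 hPa: Δp = 250 hPa = 25000 Pa, q̄ = 0.00207 kg/kg → 0.00207 × 25000 / 9.8 = 5.28 mm
PW = 11.48 + 20.34 + 5.28 = 37.10 ≈ 37.1 mm.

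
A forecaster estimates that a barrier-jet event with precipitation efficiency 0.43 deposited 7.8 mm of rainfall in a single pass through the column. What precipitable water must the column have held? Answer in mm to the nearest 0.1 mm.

PW ≈ 18.1 mm

PW = rainfall / ε = 7.8 / 0.43 = 18.1 mm.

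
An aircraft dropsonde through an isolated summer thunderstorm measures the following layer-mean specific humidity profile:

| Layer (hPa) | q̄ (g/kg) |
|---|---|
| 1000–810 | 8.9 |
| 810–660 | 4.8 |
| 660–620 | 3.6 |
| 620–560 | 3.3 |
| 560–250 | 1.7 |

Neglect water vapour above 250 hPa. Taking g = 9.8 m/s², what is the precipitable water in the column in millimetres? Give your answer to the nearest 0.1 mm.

PW ≈ 33.5 mm

Precipitable water is the column-integrated vapour mass per unit area: PW = (1/g) Σ q̄ Δp, with q in kg/kg and Δp in Pa (1 kg/m² of water = 1 mm).
Layer 1000–810 hPa: Δp = 190 hPa = 19000 Pa, q̄ = 0.0089 kg/kg → 0.0089 × 19000 / 9.8 = 17.26 mm
Layer 810–660 hPa: Δp = 150 hPa = 15000 Pa, q̄ = 0.0048 kg/kg → 0.0048 × 15000 / 9.8 = 7.35 mm
Layer 660–620 hPa: Δp = 40 hPa = 4000 Pa, q̄ = 0.0036 kg/kg → 0.0036 × 4000 / 9.8 = 1.47 mm
Layer 620–560 hPa: Δp = 60 hPa = 6000 Pa, q̄ = 0.0033 kg/kg → 0.0033 × 6000 / 9.8 = 2.02 mm
Layer 560–250 hPa: Δp = 310 hPa = 31000 Pa, q̄ = 0.0017 kg/kg → 0.0017 × 31000 / 9.8 = 5.38 mm
PW = 17.26 + 7.35 + 1.47 + 2.02 + 5.38 = 33.48 ≈ 33.5 mm.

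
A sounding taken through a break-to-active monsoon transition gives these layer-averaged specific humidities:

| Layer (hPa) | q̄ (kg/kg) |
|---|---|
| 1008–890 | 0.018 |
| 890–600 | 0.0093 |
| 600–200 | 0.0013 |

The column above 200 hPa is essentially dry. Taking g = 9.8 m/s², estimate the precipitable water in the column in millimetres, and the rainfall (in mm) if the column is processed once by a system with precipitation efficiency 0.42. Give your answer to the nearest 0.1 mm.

PW ≈ 54.5 mm; rainfall ≈ 22.9 mm

Precipitable water is the column-integrated vapour mass per unit area: PW = (1/g) Σ q̄ Δp, with q in kg/kg and Δp in Pa (1 kg/m² of water = 1 mm).
Layer 1008–890 hPa: Δp = 118 hPa = 11800 Pa, q̄ = 0.018 kg/kg → 0.018 × 11800 / 9.8 = 21.67 mm
Layer 890–600 hPa: Δp = 290 hPa = 29000 Pa, q̄ = 0.0093 kg/kg → 0.0093 × 29000 / 9.8 = 27.52 mm
Layer 600–200 hPa: Δp = 400 hPa = 40000 Pa, q̄ = 0.0013 kg/kg → 0.0013 × 40000 / 9.8 = 5.31 mm
PW = 21.67 + 27.52 + 5.31 = 54.50 ≈ 54.5 mm.
Rainfall = ε × PW = 0.42 × 54.5 = 22.9 mm.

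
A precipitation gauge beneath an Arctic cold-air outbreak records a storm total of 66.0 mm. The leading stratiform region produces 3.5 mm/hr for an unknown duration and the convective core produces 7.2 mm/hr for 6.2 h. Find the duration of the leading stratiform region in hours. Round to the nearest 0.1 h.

Known phases: 7.2 × 6.2 = 44.64 mm.
Remaining depth = 66.0 − 44.64 = 21.36 mm.
Duration = 21.36 / 3.5 = 6.1 h.

duration ≈ 6.1 h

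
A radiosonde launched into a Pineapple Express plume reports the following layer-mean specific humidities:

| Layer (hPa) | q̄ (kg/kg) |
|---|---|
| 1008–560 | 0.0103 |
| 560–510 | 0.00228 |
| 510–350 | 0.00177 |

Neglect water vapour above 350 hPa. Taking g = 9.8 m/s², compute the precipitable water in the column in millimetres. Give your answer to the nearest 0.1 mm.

PW ≈ 51.1 mm

Precipitable water is the column-integrated vapour mass per unit area: PW = (1/g) Σ q̄ Δp, with q in kg/kg and Δp in Pa (1 kg/m² of water = 1 mm).
Layer 1008–560 hPa: Δp = 448 hPa = 44800 Pa, q̄ = 0.0103 kg/kg → 0.0103 × 44800 / 9.8 = 47.09 mm
Layer 560–510 hPa: Δp = 50 hPa = 5000 Pa, q̄ = 0.00228 kg/kg → 0.00228 × 5000 / 9.8 = 1.16 mm
Layer 510–350 hPa: Δp = 160 hPa = 16000 Pa, q̄ = 0.00177 kg/kg → 0.00177 × 16000 / 9.8 = 2.89 mm
PW = 47.09 + 1.16 + 2.89 = 51.14 ≈ 51.1 mm.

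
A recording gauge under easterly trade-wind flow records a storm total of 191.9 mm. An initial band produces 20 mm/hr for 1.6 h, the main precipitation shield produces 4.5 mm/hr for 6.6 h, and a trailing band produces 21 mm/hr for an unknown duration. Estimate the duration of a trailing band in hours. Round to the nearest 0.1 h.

duration ≈ 6.2 h

Known phases: 20 × 1.6 + 4.5 × 6.6 = 32 + 29.7 = 61.7 mm.
Remaining depth = 191.9 − 61.7 = 130.2 mm.
Duration = 130.2 / 21 = 6.2 h.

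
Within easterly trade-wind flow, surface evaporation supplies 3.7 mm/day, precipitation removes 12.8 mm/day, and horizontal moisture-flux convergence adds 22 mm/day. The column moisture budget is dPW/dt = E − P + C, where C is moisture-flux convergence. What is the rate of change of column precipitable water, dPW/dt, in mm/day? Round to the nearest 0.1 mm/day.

dPW/dt ≈ 12.9 mm/day

dPW/dt = E − P + C = 3.7 − 12.8 + (22) = 12.9 mm/day.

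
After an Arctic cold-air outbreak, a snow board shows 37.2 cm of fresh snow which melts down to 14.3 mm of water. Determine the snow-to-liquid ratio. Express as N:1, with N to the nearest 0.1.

ratio ≈ 26.0

Ratio = snow depth / SWE = 372 mm / 14.3 mm = 26.0, i.e. 26.0:1.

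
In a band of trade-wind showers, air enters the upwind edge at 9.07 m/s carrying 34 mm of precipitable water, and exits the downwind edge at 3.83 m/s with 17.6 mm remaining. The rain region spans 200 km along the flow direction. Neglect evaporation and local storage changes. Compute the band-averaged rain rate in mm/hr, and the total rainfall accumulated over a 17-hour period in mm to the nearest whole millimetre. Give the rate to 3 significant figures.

R ≈ 4.34 mm/hr; total ≈ 74 mm

Column moisture flux per unit crosswind length is F = V × PW.
Inflow: F_in = 9.07 × 34 = 308.38 mm·m/s
Outflow: F_out = 3.83 × 17.6 = 67.408 mm·m/s
Steady-state rate R = (F_in − F_out)/L = (308.38 − 67.408) / 200000 m = 1.205e-03 mm/s.
R = 1.205e-03 × 3600 = 4.34 mm/hr.
Over 17 h: total = 4.34 × 17 = 73.78 ≈ 74 mm.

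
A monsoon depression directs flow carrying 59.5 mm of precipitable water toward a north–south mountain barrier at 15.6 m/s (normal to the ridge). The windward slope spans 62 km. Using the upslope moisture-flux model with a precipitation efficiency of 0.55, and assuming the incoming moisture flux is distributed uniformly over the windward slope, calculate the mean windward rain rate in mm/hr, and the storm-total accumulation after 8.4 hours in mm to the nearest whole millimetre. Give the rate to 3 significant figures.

R ≈ 29.6 mm/hr; total ≈ 249 mm

Incoming column moisture flux per unit ridge length: F = V × PW = 15.6 × 59.5 = 928.2 mm·m/s.
Spread over the 62 km slope with efficiency ε = 0.55: R = ε·F/W = 0.55 × 928.2 / 62000 m = 8.234e-03 mm/s.
R = 8.234e-03 × 3600 = 29.6 mm/hr.
Over 8.4 h: total = 29.6 × 8.4 = 248.64 ≈ 249 mm.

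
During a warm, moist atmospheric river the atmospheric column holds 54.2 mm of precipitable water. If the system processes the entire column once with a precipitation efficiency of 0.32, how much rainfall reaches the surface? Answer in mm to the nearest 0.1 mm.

Rainfall = ε × PW = 0.32 × 54.2 = 17.3 mm.

rainfall ≈ 17.3 mm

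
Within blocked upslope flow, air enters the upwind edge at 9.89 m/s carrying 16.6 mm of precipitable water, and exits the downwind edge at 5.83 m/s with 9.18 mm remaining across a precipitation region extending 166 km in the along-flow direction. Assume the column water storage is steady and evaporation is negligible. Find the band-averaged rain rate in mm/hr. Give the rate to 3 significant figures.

R ≈ 2.40 mm/hr

Column moisture flux per unit crosswind length is F = V × PW.
Inflow: F_in = 9.89 × 16.6 = 164.174 mm·m/s
Outflow: F_out = 5.83 × 9.18 = 53.5194 mm·m/s
Steady-state rate R = (F_in − F_out)/L = (164.174 − 53.5194) / 166000 m = 6.666e-04 mm/s.
R = 6.666e-04 × 3600 = 2.40 mm/hr.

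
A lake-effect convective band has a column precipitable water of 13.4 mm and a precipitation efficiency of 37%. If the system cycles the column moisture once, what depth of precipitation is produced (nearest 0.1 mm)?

Precipitation = ε × PW = 0.37 × 13.4 = 5.0 mm.

precipitation ≈ 5.0 mm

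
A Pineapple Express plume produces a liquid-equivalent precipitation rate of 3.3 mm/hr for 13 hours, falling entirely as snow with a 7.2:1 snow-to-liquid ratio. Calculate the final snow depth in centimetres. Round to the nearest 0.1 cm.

Liquid-equivalent depth = 3.3 × 13 = 42.9 mm.
Snow depth = 42.9 mm × 7.2 = 308.88 mm = 30.9 cm.

snow depth ≈ 30.9 cm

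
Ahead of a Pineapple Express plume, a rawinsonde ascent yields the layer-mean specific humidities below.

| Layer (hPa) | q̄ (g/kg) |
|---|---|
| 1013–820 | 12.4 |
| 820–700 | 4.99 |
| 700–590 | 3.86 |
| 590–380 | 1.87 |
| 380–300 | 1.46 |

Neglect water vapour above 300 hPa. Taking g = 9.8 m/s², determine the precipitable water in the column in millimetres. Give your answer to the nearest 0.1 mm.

PW ≈ 40.1 mm

Precipitable water is the column-integrated vapour mass per unit area: PW = (1/g) Σ q̄ Δp, with q in kg/kg and Δp in Pa (1 kg/m² of water = 1 mm).
Layer 1013–820 hPa: Δp = 193 hPa = 19300 Pa, q̄ = 0.0124 kg/kg → 0.0124 × 19300 / 9.8 = 24.42 mm
Layer 820–700 hPa: Δp = 120 hPa = 12000 Pa, q̄ = 0.00499 kg/kg → 0.00499 × 12000 / 9.8 = 6.11 mm
Layer 700–590 hPa: Δp = 110 hPa = 11000 Pa, q̄ = 0.00386 kg/kg → 0.00386 × 11000 / 9.8 = 4.33 mm
Layer 590–380 hPa: Δp = 210 hPa = 21000 Pa, q̄ = 0.00187 kg/kg → 0.00187 × 21000 / 9.8 = 4.01 mm
Layer 380–300 hPa: Δp = 80 hPa = 8000 Pa, q̄ = 0.00146 kg/kg → 0.00146 × 8000 / 9.8 = 1.19 mm
PW = 24.42 + 6.11 + 4.33 + 4.01 + 1.19 = 40.06 ≈ 40.1 mm.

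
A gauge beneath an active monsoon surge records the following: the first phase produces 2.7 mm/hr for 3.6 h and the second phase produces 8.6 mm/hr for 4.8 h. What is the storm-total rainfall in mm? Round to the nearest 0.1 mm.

total ≈ 51.0 mm

Total = Σ Rᵢ Δtᵢ = 2.7 × 3.6 + 8.6 × 4.8
      = 9.72 + 41.28 = 51.0 mm.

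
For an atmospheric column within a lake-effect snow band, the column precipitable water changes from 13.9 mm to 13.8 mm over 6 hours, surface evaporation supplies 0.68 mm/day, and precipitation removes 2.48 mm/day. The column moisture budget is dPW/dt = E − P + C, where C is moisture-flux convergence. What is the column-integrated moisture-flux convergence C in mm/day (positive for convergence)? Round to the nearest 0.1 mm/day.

dPW/dt = (13.8 − 13.9) mm / (6/24 day) = -0.400 mm/day.
C = dPW/dt − E + P = (-0.400) − 0.68 + 2.48 = 1.4 mm/day.

C ≈ 1.4 mm/day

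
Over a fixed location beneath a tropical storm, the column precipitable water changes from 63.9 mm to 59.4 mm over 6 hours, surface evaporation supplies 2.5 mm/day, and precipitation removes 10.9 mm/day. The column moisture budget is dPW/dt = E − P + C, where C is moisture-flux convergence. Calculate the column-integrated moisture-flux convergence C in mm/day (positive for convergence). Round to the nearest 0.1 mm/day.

C ≈ -9.6 mm/day

dPW/dt = (59.4 − 63.9) mm / (6/24 day) = -18.000 mm/day.
C = dPW/dt − E + P = (-18.000) − 2.5 + 10.9 = -9.6 mm/day.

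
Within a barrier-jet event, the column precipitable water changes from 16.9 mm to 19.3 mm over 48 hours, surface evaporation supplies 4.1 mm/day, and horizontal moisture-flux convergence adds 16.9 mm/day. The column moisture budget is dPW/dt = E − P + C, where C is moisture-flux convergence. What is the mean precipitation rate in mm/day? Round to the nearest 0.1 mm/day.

dPW/dt = (19.3 − 16.9) mm / (48/24 day) = +1.200 mm/day.
P = E + C − dPW/dt = 4.1 + (16.9) − (+1.200) = 19.8 mm/day.

P ≈ 19.8 mm/day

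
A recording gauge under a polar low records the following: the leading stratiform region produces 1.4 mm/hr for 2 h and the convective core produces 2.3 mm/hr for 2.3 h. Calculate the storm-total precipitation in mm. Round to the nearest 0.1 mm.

Total = Σ Rᵢ Δtᵢ = 1.4 × 2 + 2.3 × 2.3
      = 2.8 + 5.29 = 8.1 mm.

total ≈ 8.1 mm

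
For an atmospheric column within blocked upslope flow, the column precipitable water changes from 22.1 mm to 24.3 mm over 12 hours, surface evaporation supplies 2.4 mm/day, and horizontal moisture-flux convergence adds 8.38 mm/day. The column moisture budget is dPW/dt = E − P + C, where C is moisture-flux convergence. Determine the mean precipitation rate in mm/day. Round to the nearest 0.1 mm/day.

P ≈ 6.4 mm/day

dPW/dt = (24.3 − 22.1) mm / (12/24 day) = +4.400 mm/day.
P = E + C − dPW/dt = 2.4 + (8.38) − (+4.400) = 6.4 mm/day.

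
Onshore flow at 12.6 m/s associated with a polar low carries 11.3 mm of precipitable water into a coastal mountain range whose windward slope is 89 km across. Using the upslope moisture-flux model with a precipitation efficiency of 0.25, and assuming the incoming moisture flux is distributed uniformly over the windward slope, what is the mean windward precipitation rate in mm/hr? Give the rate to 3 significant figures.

R ≈ 1.44 mm/hr

Incoming column moisture flux per unit ridge length: F = V × PW = 12.6 × 11.3 = 142.38 mm·m/s.
Spread over the 89 km slope with efficiency ε = 0.25: R = ε·F/W = 0.25 × 142.38 / 89000 m = 3.999e-04 mm/s.
R = 3.999e-04 × 3600 = 1.44 mm/hr.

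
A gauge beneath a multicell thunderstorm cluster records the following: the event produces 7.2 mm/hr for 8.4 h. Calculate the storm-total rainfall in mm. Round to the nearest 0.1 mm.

Total = Σ Rᵢ Δtᵢ = 7.2 × 8.4
      = 60.48 = 60.5 mm.

total ≈ 60.5 mm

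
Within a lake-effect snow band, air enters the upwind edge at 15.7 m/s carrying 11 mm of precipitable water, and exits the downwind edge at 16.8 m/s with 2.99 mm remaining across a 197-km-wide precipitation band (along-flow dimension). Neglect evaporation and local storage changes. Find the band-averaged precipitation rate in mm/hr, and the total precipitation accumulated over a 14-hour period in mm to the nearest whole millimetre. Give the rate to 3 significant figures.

Column moisture flux per unit crosswind length is F = V × PW.
Inflow: F_in = 15.7 × 11 = 172.7 mm·m/s
Outflow: F_out = 16.8 × 2.99 = 50.232 mm·m/s
Steady-state rate R = (F_in − F_out)/L = (172.7 − 50.232) / 197000 m = 6.217e-04 mm/s.
R = 6.217e-04 × 3600 = 2.24 mm/hr.
Over 14 h: total = 2.24 × 14 = 31.36 ≈ 31 mm.

R ≈ 2.24 mm/hr; total ≈ 31 mm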